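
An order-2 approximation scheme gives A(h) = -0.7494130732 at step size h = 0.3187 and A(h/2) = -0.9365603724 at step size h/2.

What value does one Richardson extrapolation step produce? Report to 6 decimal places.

r = 2, so 2^r = 4.
2^2 × A(h/2) = -3.7462414896; minus A(h) gives -2.9968284164.
(-2.9968284164) ÷ 3 = -0.9989428055

-0.998943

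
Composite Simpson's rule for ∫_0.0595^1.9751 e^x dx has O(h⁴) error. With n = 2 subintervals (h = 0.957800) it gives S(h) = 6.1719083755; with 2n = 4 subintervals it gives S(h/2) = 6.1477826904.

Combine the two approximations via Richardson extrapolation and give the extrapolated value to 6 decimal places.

6.146174

r = 4: numerator weight 16, denominator 15.
Numerator 16 × A(h/2) − A(h) = 16 × 6.1477826904 − 6.1719083755 = 92.1926146709
R = 92.1926146709/15 = 6.1461743114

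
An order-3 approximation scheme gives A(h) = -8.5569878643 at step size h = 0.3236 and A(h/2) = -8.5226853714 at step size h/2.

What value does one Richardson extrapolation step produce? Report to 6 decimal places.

r = 3: numerator weight 8, denominator 7.
8×(-8.5226853714) = -68.1814829712; (-68.1814829712) − (-8.5569878643) = -59.6244951069
Divide by 2^3 − 1 = 7.
Result: -8.5177850153

-8.517785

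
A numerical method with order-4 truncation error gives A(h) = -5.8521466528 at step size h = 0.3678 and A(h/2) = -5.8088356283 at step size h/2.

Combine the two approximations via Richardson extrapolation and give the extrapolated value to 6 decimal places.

The method has order 4: 2^4 = 16.
A(h/2) − A(h) = -5.8088356283 − (-5.8521466528) = 0.0433110245
Divide by 2^4 − 1 = 15: 0.0433110245/15 = 0.0028874016
R = A(h/2) + (A(h/2) − A(h))/15 = -5.8088356283 + 0.0028874016 = -5.8059482267

-5.805948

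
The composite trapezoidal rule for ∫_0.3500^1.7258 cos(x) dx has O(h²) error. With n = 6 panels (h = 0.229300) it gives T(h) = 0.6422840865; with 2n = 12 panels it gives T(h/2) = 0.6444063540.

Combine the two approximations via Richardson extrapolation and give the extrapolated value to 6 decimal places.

0.645114

The method has order 2: 2^2 = 4.
Weighted: 2.5776254160 − 0.6422840865 = 1.9353413295
R = 1.9353413295/3 = 0.6451137765
Gap between inputs: 2.122e-03; correction applied: +0.0007074225.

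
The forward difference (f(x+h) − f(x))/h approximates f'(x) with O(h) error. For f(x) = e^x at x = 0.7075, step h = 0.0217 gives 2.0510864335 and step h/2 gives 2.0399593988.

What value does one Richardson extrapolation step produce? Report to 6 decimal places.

Order 1 gives 2^r = 2 and 2^r − 1 = 1.
Top: 2(2.0399593988) − (2.0510864335) = 2.0288323641
(2*2.0399593988 − 2.0510864335)/(2 − 1) = 2.0288323641

2.028832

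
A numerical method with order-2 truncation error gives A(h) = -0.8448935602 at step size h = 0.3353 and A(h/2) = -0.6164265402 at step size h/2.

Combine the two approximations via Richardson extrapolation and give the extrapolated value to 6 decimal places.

Method order is 2; weight 2^2 = 4.
4*(-0.6164265402) = -2.4657061608; subtract (-0.8448935602) → -1.6208126006
Denominator 4 − 1 = 3.
R = (-1.6208126006)/3 = -0.5402708669

-0.540271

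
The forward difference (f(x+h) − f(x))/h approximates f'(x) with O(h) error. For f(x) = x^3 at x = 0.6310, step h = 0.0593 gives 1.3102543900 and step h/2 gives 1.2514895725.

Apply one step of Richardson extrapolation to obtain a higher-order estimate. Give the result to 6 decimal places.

1.192725

Error is O(h^1); halving h shrinks it by 2^1 = 2.
2×1.2514895725 − 1.3102543900 = 1.1927247550
Denominator 2 − 1 = 1.
Result: 1.1927247550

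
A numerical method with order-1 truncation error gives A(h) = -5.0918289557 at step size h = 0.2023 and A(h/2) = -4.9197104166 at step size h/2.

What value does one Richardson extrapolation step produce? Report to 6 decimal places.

r = 1, so 2^r = 2.
2×(-4.9197104166) = -9.8394208332; (-9.8394208332) − (-5.0918289557) = -4.7475918775
(-4.7475918775) ÷ 1 = -4.7475918775
Gap between inputs: 1.721e-01; correction applied: +0.1721185391.

-4.747592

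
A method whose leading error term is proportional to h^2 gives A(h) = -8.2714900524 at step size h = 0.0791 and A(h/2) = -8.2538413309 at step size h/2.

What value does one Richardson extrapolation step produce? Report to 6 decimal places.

-8.247958

Leading term ∝ h^2; use weight 4 = 2^2.
Weighted: (-33.0153653236) − (-8.2714900524) = -24.7438752712
Extrapolated: (-24.7438752712) / 3 = -8.2479584237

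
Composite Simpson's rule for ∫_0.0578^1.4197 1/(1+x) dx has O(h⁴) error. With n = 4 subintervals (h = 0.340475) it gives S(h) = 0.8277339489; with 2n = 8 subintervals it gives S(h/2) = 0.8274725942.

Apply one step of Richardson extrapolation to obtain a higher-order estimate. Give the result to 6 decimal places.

Method order is 4; weight 2^4 = 16.
A(h/2) − A(h) = 0.8274725942 − 0.8277339489 = -0.0002613547
Divide by 2^4 − 1 = 15: (-0.0002613547)/15 = -0.0000174236
R = 0.8274725942 − 0.0000174236 = 0.8274551706

0.827455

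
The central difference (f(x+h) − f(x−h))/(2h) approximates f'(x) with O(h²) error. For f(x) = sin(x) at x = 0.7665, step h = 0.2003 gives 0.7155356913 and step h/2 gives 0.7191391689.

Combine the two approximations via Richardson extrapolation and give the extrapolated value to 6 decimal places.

0.720340

r = 2: numerator weight 4, denominator 3.
Difference of the inputs: 0.7191391689 − 0.7155356913 = 0.0036034776
Correction (A(h/2) − A(h))/(4 − 1) = 0.0036034776/3 = 0.0012011592
R = 0.7191391689 + 0.0012011592 = 0.7203403281
Gap between inputs: 3.603e-03; correction applied: +0.0012011592.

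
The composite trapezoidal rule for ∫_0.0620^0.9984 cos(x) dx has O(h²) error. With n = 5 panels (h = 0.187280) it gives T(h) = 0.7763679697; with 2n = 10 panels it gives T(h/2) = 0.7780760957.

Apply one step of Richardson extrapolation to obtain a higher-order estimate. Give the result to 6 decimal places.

0.778645

Leading term ∝ h^2; use weight 4 = 2^2.
4×0.7780760957 − 0.7763679697 = 2.3359364131
Divide by 2^2 − 1 = 3.
R = 2.3359364131/3 = 0.7786454710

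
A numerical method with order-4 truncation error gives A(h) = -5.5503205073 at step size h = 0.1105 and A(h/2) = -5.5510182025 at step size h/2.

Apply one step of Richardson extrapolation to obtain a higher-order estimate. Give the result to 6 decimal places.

Order 4 gives 2^r = 16 and 2^r − 1 = 15.
2^4*A(h/2) = -88.8162912400; minus A(h) gives -83.2659707327.
Divide by 2^4 − 1 = 15.
Extrapolated: (-83.2659707327) / 15 = -5.5510647155

-5.551065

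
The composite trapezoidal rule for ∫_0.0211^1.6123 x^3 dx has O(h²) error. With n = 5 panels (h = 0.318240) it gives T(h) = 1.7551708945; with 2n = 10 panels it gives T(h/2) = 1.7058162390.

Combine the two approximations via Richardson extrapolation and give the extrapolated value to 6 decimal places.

1.689365

Method order is 2; weight 2^2 = 4.
Weighted: 6.8232649560 − 1.7551708945 = 5.0680940615
Denominator 4 − 1 = 3.
R = 5.0680940615/3 = 1.6893646872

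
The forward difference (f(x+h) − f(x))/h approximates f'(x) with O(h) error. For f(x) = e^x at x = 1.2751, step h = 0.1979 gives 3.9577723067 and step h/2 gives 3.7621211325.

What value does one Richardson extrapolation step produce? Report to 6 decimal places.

3.566470

Error is O(h^1); halving h shrinks it by 2^1 = 2.
Top: 2(3.7621211325) − (3.9577723067) = 3.5664699583
3.5664699583 ÷ 1 = 3.5664699583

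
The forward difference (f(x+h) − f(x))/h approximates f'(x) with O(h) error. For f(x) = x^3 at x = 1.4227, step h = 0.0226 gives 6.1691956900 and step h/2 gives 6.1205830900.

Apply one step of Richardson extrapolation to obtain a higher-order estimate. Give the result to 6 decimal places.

6.071970

Error is O(h^1); halving h shrinks it by 2^1 = 2.
Weighted: 12.2411661800 − 6.1691956900 = 6.0719704900
Divide by 2^1 − 1 = 1.
6.0719704900 ÷ 1 = 6.0719704900
Correction |R − A(h/2)| = 4.861e-02; gap |A(h/2) − A(h)| = 4.861e-02.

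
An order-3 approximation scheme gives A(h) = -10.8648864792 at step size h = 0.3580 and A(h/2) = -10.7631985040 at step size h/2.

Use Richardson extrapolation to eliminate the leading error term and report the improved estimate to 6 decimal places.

-10.748672

r = 3: numerator weight 8, denominator 7.
Weighted: (-86.1055880320) − (-10.8648864792) = -75.2407015528
(-75.2407015528) ÷ 7 = -10.7486716504
Gap between inputs: 1.017e-01; correction applied: +0.0145268536.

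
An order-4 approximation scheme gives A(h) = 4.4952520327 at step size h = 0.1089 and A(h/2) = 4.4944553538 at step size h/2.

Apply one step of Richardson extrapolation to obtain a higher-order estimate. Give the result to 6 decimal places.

4.494402

Order 4 gives 2^r = 16 and 2^r − 1 = 15.
Top: 16(4.4944553538) − (4.4952520327) = 67.4160336281
67.4160336281 ÷ 15 = 4.4944022419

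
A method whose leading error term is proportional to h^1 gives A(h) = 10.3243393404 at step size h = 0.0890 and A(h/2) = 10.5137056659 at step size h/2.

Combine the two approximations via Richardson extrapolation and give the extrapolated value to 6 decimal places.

10.703072

r = 1: numerator weight 2, denominator 1.
2 × 10.5137056659 = 21.0274113318; subtract 10.3243393404 → 10.7030719914
Divide by 2^1 − 1 = 1.
Result: 10.7030719914
Correction |R − A(h/2)| = 1.894e-01; gap |A(h/2) − A(h)| = 1.894e-01.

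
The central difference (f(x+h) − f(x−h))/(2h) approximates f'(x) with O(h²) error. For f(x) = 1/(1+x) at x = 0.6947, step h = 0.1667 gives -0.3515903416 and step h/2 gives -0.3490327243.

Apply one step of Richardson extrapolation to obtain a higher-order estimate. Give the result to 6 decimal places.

-0.348180

The method has order 2: 2^2 = 4.
Difference of the inputs: -0.3490327243 − (-0.3515903416) = 0.0025576173
Divide by 2^2 − 1 = 3: 0.0025576173/3 = 0.0008525391
R = A(h/2) + (A(h/2) − A(h))/3 = -0.3490327243 + 0.0008525391 = -0.3481801852
Gap between inputs: 2.558e-03; correction applied: +0.0008525391.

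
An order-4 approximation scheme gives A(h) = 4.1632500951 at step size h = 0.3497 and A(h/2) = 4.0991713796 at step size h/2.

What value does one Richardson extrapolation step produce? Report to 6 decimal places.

The method has order 4: 2^4 = 16.
16·4.0991713796 = 65.5867420736; subtract 4.1632500951 → 61.4234919785
R = 61.4234919785/15 = 4.0948994652

4.094899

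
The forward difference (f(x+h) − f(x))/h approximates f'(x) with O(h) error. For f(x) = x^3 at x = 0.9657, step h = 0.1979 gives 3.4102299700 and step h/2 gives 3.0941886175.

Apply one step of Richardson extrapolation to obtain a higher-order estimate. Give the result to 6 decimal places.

Error is O(h^1); halving h shrinks it by 2^1 = 2.
Weighted: 6.1883772350 − 3.4102299700 = 2.7781472650
2.7781472650 ÷ 1 = 2.7781472650
Gap between inputs: 3.160e-01; correction applied: −0.3160413525.

2.778147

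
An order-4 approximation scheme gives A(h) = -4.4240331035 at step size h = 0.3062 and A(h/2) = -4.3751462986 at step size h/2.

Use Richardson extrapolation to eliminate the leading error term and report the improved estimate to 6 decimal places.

-4.371887

With r = 4 the leading error scales as h^4, so the weight is 2^4 = 16.
16×(-4.3751462986) = -70.0023407776; subtract (-4.4240331035) → -65.5783076741
Denominator 16 − 1 = 15.
So the Richardson estimate is -4.3718871783.
Gap between inputs: 4.889e-02; correction applied: +0.0032591203.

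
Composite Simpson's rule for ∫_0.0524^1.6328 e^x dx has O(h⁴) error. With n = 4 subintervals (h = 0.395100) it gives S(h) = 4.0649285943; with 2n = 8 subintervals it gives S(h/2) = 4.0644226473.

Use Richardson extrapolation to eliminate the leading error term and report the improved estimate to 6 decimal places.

4.064389

The method has order 4: 2^4 = 16.
16*4.0644226473 = 65.0307623568; subtract 4.0649285943 → 60.9658337625
Divide by 2^4 − 1 = 15.
R = 60.9658337625/15 = 4.0643889175
Gap between inputs: 5.059e-04; correction applied: −0.0000337298.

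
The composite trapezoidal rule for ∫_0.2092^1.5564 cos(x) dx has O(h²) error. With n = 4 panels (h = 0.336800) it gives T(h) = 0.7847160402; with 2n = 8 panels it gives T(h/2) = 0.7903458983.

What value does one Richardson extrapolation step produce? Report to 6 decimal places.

Method order is 2; weight 2^2 = 4.
Numerator 4·A(h/2) − A(h) = 4·0.7903458983 − 0.7847160402 = 2.3766675530
2.3766675530 ÷ 3 = 0.7922225177

0.792223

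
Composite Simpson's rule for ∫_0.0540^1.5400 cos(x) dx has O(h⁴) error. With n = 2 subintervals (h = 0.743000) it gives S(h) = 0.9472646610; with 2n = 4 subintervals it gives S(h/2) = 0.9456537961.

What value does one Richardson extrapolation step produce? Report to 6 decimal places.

The method has order 4: 2^4 = 16.
16×0.9456537961 = 15.1304607376; subtract 0.9472646610 → 14.1831960766
14.1831960766 ÷ 15 = 0.9455464051
Gap between inputs: 1.611e-03; correction applied: −0.0001073910.

0.945546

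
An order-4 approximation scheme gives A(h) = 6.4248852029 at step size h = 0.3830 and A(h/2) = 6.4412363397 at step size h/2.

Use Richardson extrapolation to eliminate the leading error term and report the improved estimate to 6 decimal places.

6.442326

The method has order 4: 2^4 = 16.
Difference of the inputs: 6.4412363397 − 6.4248852029 = 0.0163511368
Correction (A(h/2) − A(h))/(16 − 1) = 0.0163511368/15 = 0.0010900758
R = A(h/2) + (A(h/2) − A(h))/15 = 6.4412363397 + 0.0010900758 = 6.4423264155
Gap between inputs: 1.635e-02; correction applied: +0.0010900758.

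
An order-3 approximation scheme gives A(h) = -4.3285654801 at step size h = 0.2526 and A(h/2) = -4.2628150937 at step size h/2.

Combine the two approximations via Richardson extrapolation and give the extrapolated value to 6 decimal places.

-4.253422

Method order is 3; weight 2^3 = 8.
Top: 8(-4.2628150937) − (-4.3285654801) = -29.7739552695
Denominator 8 − 1 = 7.
Result: -4.2534221814
Shift from A(h/2): +0.0093929123.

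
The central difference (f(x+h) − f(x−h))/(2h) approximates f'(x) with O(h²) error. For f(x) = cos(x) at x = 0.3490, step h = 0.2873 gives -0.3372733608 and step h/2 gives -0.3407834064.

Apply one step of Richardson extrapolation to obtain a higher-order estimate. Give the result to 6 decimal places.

-0.341953

r = 2: numerator weight 4, denominator 3.
4 × (-0.3407834064) = -1.3631336256; subtract (-0.3372733608) → -1.0258602648
Extrapolated: (-1.0258602648) / 3 = -0.3419534216
Correction |R − A(h/2)| = 1.170e-03; gap |A(h/2) − A(h)| = 3.510e-03.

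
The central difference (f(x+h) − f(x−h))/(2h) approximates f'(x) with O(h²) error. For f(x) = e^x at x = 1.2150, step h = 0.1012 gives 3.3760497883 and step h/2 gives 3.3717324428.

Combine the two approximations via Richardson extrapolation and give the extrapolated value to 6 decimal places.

3.370293

Error is O(h^2); halving h shrinks it by 2^2 = 4.
Weighted: 13.4869297712 − 3.3760497883 = 10.1108799829
Divide by 2^2 − 1 = 3.
So the Richardson estimate is 3.3702933276.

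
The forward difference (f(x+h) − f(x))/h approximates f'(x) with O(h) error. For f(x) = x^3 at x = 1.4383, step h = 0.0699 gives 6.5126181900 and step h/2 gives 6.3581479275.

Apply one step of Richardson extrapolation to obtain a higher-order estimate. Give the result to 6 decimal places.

Leading term ∝ h^1; use weight 2 = 2^1.
2×6.3581479275 = 12.7162958550; subtract 6.5126181900 → 6.2036776650
Denominator 2 − 1 = 1.
6.2036776650 ÷ 1 = 6.2036776650

6.203678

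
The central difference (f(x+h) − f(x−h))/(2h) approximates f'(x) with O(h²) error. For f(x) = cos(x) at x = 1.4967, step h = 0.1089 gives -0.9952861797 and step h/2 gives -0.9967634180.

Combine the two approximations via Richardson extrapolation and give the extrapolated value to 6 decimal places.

-0.997256

The method has order 2: 2^2 = 4.
Difference of the inputs: -0.9967634180 − (-0.9952861797) = -0.0014772383
Divide by 2^2 − 1 = 3: (-0.0014772383)/3 = -0.0004924128
R = -0.9967634180 − 0.0004924128 = -0.9972558308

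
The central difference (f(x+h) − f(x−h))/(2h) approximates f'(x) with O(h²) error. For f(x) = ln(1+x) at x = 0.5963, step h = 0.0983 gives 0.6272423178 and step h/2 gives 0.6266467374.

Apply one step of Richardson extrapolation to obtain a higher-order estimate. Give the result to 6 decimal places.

With r = 2 the leading error scales as h^2, so the weight is 2^2 = 4.
4×0.6266467374 − 0.6272423178 = 1.8793446318
1.8793446318 ÷ 3 = 0.6264482106
Shift from A(h/2): −0.0001985268.

0.626448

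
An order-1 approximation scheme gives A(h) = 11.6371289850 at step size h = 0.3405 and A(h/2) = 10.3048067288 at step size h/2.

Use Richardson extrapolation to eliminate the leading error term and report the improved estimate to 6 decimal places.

Method order is 1; weight 2^1 = 2.
Weighted: 20.6096134576 − 11.6371289850 = 8.9724844726
Denominator 2 − 1 = 1.
R = 8.9724844726/1 = 8.9724844726

8.972484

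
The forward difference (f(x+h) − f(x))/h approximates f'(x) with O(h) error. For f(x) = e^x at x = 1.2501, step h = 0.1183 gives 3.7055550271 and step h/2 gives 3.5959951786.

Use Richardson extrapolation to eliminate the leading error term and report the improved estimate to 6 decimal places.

3.486435

Leading term ∝ h^1; use weight 2 = 2^1.
2^1×A(h/2) = 7.1919903572; minus A(h) gives 3.4864353301.
Divide by 2^1 − 1 = 1.
3.4864353301 ÷ 1 = 3.4864353301
Gap between inputs: 1.096e-01; correction applied: −0.1095598485.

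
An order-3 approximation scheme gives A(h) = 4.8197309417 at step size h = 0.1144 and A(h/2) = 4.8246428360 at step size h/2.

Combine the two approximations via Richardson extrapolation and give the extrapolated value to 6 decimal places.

Error is O(h^3); halving h shrinks it by 2^3 = 8.
Top: 8(4.8246428360) − (4.8197309417) = 33.7774117463
Extrapolated: 33.7774117463 / 7 = 4.8253445352

4.825345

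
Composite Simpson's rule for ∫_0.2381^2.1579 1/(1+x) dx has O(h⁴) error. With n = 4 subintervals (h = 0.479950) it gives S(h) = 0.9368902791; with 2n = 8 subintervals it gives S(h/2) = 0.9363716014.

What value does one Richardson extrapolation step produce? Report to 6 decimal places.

0.936337

Order 4 gives 2^r = 16 and 2^r − 1 = 15.
16*0.9363716014 = 14.9819456224; subtract 0.9368902791 → 14.0450553433
Divide by 2^4 − 1 = 15.
Result: 0.9363370229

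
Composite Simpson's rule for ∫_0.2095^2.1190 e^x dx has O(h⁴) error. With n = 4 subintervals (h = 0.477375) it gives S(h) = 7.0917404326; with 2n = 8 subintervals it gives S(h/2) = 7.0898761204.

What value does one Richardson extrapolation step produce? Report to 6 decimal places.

7.089752

r = 4: numerator weight 16, denominator 15.
16*7.0898761204 = 113.4380179264; subtract 7.0917404326 → 106.3462774938
Divide by 2^4 − 1 = 15.
So the Richardson estimate is 7.0897518329.
Gap between inputs: 1.864e-03; correction applied: −0.0001242875.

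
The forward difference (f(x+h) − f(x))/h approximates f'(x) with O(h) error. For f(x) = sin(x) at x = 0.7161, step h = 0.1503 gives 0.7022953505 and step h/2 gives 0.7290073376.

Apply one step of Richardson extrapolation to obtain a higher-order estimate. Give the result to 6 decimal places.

0.755719

r = 1, so 2^r = 2.
A(h/2) − A(h) = 0.7290073376 − 0.7022953505 = 0.0267119871
Divide by 2^1 − 1 = 1: 0.0267119871/1 = 0.0267119871
R = A(h/2) + (A(h/2) − A(h))/1 = 0.7290073376 + 0.0267119871 = 0.7557193247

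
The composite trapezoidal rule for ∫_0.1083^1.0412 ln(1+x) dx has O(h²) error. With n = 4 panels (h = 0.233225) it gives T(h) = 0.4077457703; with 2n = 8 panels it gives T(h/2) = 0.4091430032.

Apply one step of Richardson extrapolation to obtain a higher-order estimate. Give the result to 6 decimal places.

0.409609

Leading term ∝ h^2; use weight 4 = 2^2.
4·0.4091430032 = 1.6365720128; subtract 0.4077457703 → 1.2288262425
Denominator 4 − 1 = 3.
1.2288262425 ÷ 3 = 0.4096087475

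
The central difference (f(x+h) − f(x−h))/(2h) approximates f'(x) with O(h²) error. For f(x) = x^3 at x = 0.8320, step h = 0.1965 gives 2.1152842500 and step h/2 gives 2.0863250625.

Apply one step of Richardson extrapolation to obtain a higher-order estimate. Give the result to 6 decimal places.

Error is O(h^2); halving h shrinks it by 2^2 = 4.
Weighted: 8.3453002500 − 2.1152842500 = 6.2300160000
Extrapolated: 6.2300160000 / 3 = 2.0766720000
Gap between inputs: 2.896e-02; correction applied: −0.0096530625.

2.076672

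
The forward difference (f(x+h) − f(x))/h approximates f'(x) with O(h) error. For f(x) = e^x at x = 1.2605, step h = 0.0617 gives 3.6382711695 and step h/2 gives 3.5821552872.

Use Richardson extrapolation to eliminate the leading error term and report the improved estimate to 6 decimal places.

3.526039

Order 1 gives 2^r = 2 and 2^r − 1 = 1.
2×3.5821552872 = 7.1643105744; subtract 3.6382711695 → 3.5260394049
Denominator 2 − 1 = 1.
So the Richardson estimate is 3.5260394049.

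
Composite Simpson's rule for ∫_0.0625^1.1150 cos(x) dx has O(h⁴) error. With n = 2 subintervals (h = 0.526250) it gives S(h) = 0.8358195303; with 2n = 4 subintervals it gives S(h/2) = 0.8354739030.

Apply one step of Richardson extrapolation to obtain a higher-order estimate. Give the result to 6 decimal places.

Method order is 4; weight 2^4 = 16.
2^4·A(h/2) = 13.3675824480; minus A(h) gives 12.5317629177.
Denominator 16 − 1 = 15.
So the Richardson estimate is 0.8354508612.
Shift from A(h/2): −0.0000230418.

0.835451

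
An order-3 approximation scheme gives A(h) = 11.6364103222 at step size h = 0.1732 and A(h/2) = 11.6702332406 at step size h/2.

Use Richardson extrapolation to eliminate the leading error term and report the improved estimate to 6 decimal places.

The method has order 3: 2^3 = 8.
Weighted: 93.3618659248 − 11.6364103222 = 81.7254556026
81.7254556026 ÷ 7 = 11.6750650861
Shift from A(h/2): +0.0048318455.

11.675065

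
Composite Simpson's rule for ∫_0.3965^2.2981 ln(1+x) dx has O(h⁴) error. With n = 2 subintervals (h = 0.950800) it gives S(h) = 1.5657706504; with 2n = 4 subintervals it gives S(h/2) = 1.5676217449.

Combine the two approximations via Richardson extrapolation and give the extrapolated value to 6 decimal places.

Error is O(h^4); halving h shrinks it by 2^4 = 16.
16×1.5676217449 = 25.0819479184; 25.0819479184 − 1.5657706504 = 23.5161772680
Extrapolated: 23.5161772680 / 15 = 1.5677451512
Gap between inputs: 1.851e-03; correction applied: +0.0001234063.

1.567745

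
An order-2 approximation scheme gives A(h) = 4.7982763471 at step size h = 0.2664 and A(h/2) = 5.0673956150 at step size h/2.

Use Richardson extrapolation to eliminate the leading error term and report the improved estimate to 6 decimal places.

r = 2, so 2^r = 4.
Weighted: 20.2695824600 − 4.7982763471 = 15.4713061129
15.4713061129 ÷ 3 = 5.1571020376
Shift from A(h/2): +0.0897064226.

5.157102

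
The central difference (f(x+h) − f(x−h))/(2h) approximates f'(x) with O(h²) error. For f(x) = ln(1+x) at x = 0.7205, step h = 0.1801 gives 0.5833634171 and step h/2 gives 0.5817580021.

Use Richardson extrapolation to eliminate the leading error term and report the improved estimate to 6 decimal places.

0.581223

r = 2, so 2^r = 4.
Top: 4(0.5817580021) − (0.5833634171) = 1.7436685913
(4*0.5817580021 − 0.5833634171)/(4 − 1) = 0.5812228638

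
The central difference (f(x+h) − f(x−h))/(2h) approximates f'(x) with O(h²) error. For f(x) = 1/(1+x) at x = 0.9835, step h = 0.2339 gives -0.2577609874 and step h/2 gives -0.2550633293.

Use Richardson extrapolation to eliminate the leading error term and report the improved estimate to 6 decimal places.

r = 2: numerator weight 4, denominator 3.
Top: 4(-0.2550633293) − (-0.2577609874) = -0.7624923298
Divide by 2^2 − 1 = 3.
R = (-0.7624923298)/3 = -0.2541641099

-0.254164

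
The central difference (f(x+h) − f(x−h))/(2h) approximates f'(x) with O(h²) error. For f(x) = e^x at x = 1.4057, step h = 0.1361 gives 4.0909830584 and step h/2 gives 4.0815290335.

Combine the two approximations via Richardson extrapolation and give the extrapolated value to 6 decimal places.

With r = 2 the leading error scales as h^2, so the weight is 2^2 = 4.
Weighted: 16.3261161340 − 4.0909830584 = 12.2351330756
Extrapolated: 12.2351330756 / 3 = 4.0783776919

4.078378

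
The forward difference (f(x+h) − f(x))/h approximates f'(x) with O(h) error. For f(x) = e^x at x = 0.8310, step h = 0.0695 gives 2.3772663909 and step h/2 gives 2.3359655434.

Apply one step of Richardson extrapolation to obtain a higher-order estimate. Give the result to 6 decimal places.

Error is O(h^1); halving h shrinks it by 2^1 = 2.
2 × 2.3359655434 = 4.6719310868; 4.6719310868 − 2.3772663909 = 2.2946646959
Denominator 2 − 1 = 1.
Result: 2.2946646959
Shift from A(h/2): −0.0413008475.

2.294665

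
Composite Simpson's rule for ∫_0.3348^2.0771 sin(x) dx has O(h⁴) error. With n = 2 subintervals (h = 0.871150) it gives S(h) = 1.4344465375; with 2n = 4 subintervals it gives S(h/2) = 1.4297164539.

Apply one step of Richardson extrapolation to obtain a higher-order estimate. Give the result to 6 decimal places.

Leading term ∝ h^4; use weight 16 = 2^4.
16*1.4297164539 = 22.8754632624; subtract 1.4344465375 → 21.4410167249
Denominator 16 − 1 = 15.
Extrapolated: 21.4410167249 / 15 = 1.4294011150
Correction |R − A(h/2)| = 3.153e-04; gap |A(h/2) − A(h)| = 4.730e-03.

1.429401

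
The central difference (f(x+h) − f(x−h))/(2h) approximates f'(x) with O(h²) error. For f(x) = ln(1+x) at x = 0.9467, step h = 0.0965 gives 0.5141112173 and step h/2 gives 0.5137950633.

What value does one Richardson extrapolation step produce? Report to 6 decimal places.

Error is O(h^2); halving h shrinks it by 2^2 = 4.
A(h/2) − A(h) = 0.5137950633 − 0.5141112173 = -0.0003161540
Correction (A(h/2) − A(h))/(4 − 1) = (-0.0003161540)/3 = -0.0001053847
R = A(h/2) + (A(h/2) − A(h))/3 = 0.5137950633 − 0.0001053847 = 0.5136896786
Correction |R − A(h/2)| = 1.054e-04; gap |A(h/2) − A(h)| = 3.162e-04.

0.513690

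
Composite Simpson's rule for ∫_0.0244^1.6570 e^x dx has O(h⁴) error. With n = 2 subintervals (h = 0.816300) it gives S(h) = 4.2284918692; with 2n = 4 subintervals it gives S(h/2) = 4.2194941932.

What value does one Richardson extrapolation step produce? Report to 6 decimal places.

Leading term ∝ h^4; use weight 16 = 2^4.
16*4.2194941932 = 67.5119070912; subtract 4.2284918692 → 63.2834152220
(16*4.2194941932 − 4.2284918692)/(16 − 1) = 4.2188943481

4.218894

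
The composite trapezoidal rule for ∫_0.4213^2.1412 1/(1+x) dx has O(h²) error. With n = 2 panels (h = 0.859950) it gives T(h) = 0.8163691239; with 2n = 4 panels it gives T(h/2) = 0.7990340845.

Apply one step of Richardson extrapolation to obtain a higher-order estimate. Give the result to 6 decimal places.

0.793256

Method order is 2; weight 2^2 = 4.
Weighted: 3.1961363380 − 0.8163691239 = 2.3797672141
2.3797672141 ÷ 3 = 0.7932557380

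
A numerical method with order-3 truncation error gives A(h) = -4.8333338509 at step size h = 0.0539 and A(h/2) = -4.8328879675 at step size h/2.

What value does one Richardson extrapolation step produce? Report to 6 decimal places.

-4.832824

With r = 3 the leading error scales as h^3, so the weight is 2^3 = 8.
8*(-4.8328879675) = -38.6631037400; subtract (-4.8333338509) → -33.8297698891
Divide by 2^3 − 1 = 7.
R = (-33.8297698891)/7 = -4.8328242699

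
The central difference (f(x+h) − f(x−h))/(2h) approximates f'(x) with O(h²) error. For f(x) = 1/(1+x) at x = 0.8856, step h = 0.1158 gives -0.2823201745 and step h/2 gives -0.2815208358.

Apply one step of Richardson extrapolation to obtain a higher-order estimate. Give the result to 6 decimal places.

-0.281254

Method order is 2; weight 2^2 = 4.
Top: 4(-0.2815208358) − (-0.2823201745) = -0.8437631687
Denominator 4 − 1 = 3.
So the Richardson estimate is -0.2812543896.
Shift from A(h/2): +0.0002664462.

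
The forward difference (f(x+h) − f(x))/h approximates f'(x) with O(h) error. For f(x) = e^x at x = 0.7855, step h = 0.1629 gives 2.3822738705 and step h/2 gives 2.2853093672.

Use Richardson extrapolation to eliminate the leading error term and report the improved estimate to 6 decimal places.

The method has order 1: 2^1 = 2.
2×2.2853093672 − 2.3822738705 = 2.1883448639
Divide by 2^1 − 1 = 1.
2.1883448639 ÷ 1 = 2.1883448639

2.188345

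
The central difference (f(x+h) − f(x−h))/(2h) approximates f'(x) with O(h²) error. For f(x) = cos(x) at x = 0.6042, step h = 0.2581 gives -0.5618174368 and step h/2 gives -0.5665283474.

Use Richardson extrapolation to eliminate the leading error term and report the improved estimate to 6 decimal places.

-0.568099

r = 2, so 2^r = 4.
4·(-0.5665283474) = -2.2661133896; (-2.2661133896) − (-0.5618174368) = -1.7042959528
(-1.7042959528) ÷ 3 = -0.5680986509
Shift from A(h/2): −0.0015703035.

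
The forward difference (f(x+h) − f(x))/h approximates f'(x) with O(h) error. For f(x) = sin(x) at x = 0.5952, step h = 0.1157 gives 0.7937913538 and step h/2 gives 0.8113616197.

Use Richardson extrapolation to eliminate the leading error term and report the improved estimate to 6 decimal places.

The method has order 1: 2^1 = 2.
Numerator 2·A(h/2) − A(h) = 2·0.8113616197 − 0.7937913538 = 0.8289318856
Denominator 2 − 1 = 1.
0.8289318856 ÷ 1 = 0.8289318856
Correction |R − A(h/2)| = 1.757e-02; gap |A(h/2) − A(h)| = 1.757e-02.

0.828932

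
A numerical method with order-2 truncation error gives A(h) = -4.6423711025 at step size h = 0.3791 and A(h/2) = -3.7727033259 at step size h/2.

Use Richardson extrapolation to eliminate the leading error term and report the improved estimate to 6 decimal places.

-3.482814

Leading term ∝ h^2; use weight 4 = 2^2.
A(h/2) − A(h) = -3.7727033259 − (-4.6423711025) = 0.8696677766
Correction (A(h/2) − A(h))/(4 − 1) = 0.8696677766/3 = 0.2898892589
R = A(h/2) + (A(h/2) − A(h))/3 = -3.7727033259 + 0.2898892589 = -3.4828140670
Shift from A(h/2): +0.2898892589.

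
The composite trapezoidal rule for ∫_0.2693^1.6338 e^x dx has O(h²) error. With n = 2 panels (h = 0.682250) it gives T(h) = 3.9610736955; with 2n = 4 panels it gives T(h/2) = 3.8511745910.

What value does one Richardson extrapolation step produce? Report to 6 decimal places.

3.814542

Error is O(h^2); halving h shrinks it by 2^2 = 4.
2^2×A(h/2) = 15.4046983640; minus A(h) gives 11.4436246685.
Denominator 4 − 1 = 3.
11.4436246685 ÷ 3 = 3.8145415562
Correction |R − A(h/2)| = 3.663e-02; gap |A(h/2) − A(h)| = 1.099e-01.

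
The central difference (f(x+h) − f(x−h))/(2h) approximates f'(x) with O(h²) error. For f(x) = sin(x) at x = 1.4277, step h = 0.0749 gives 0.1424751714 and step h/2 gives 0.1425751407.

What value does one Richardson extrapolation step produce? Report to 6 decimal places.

Method order is 2; weight 2^2 = 4.
Weighted: 0.5703005628 − 0.1424751714 = 0.4278253914
0.4278253914 ÷ 3 = 0.1426084638

0.142608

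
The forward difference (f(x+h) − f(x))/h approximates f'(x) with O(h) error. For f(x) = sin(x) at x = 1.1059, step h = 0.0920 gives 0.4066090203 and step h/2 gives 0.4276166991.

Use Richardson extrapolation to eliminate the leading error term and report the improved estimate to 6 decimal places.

Leading term ∝ h^1; use weight 2 = 2^1.
Weighted: 0.8552333982 − 0.4066090203 = 0.4486243779
Divide by 2^1 − 1 = 1.
Result: 0.4486243779

0.448624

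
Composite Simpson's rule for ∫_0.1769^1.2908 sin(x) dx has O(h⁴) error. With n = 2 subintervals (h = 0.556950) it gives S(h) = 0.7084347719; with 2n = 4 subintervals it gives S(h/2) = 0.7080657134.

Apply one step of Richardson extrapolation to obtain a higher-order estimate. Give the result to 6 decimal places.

0.708041

r = 4, so 2^r = 16.
2^4*A(h/2) = 11.3290514144; minus A(h) gives 10.6206166425.
Denominator 16 − 1 = 15.
10.6206166425 ÷ 15 = 0.7080411095
Gap between inputs: 3.691e-04; correction applied: −0.0000246039.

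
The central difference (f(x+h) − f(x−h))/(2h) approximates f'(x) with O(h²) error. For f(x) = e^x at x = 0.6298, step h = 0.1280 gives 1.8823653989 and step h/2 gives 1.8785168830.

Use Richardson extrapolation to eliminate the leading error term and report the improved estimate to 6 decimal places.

1.877234

r = 2: numerator weight 4, denominator 3.
4·1.8785168830 − 1.8823653989 = 5.6317021331
R = 5.6317021331/3 = 1.8772340444
Correction |R − A(h/2)| = 1.283e-03; gap |A(h/2) − A(h)| = 3.849e-03.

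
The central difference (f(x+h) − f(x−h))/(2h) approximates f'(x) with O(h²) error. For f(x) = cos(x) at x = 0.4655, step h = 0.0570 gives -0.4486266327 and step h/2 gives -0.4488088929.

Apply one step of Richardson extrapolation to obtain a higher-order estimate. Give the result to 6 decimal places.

Error is O(h^2); halving h shrinks it by 2^2 = 4.
2^2×A(h/2) = -1.7952355716; minus A(h) gives -1.3466089389.
Denominator 4 − 1 = 3.
Result: -0.4488696463
Gap between inputs: 1.823e-04; correction applied: −0.0000607534.

-0.448870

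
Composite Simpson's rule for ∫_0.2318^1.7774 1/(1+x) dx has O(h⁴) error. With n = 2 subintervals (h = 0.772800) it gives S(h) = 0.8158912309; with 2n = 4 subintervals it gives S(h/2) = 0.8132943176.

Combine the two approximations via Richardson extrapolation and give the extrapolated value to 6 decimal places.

0.813121

The method has order 4: 2^4 = 16.
A(h/2) − A(h) = 0.8132943176 − 0.8158912309 = -0.0025969133
Correction (A(h/2) − A(h))/(16 − 1) = (-0.0025969133)/15 = -0.0001731276
R = A(h/2) + (A(h/2) − A(h))/15 = 0.8132943176 − 0.0001731276 = 0.8131211900
Gap between inputs: 2.597e-03; correction applied: −0.0001731276.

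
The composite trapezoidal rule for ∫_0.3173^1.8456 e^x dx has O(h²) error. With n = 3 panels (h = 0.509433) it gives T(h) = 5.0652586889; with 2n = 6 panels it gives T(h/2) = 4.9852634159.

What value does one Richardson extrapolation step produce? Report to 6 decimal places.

r = 2: numerator weight 4, denominator 3.
4×4.9852634159 = 19.9410536636; subtract 5.0652586889 → 14.8757949747
(4×4.9852634159 − 5.0652586889)/(4 − 1) = 4.9585983249

4.958598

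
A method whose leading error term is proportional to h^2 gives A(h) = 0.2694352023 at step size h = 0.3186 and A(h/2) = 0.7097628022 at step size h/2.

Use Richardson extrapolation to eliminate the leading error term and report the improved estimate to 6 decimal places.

0.856539

r = 2: numerator weight 4, denominator 3.
4*0.7097628022 = 2.8390512088; subtract 0.2694352023 → 2.5696160065
Extrapolated: 2.5696160065 / 3 = 0.8565386688
Gap between inputs: 4.403e-01; correction applied: +0.1467758666.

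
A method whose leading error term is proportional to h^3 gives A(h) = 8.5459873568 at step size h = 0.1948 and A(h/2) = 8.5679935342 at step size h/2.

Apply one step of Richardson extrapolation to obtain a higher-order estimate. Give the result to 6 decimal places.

8.571137

Leading term ∝ h^3; use weight 8 = 2^3.
2^3*A(h/2) = 68.5439482736; minus A(h) gives 59.9979609168.
Extrapolated: 59.9979609168 / 7 = 8.5711372738
Correction |R − A(h/2)| = 3.144e-03; gap |A(h/2) − A(h)| = 2.201e-02.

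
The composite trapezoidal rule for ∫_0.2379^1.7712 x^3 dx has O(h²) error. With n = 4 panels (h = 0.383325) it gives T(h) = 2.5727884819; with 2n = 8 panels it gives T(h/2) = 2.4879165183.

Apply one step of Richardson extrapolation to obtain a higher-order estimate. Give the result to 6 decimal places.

2.459626

The method has order 2: 2^2 = 4.
Weighted: 9.9516660732 − 2.5727884819 = 7.3788775913
R = 7.3788775913/3 = 2.4596258638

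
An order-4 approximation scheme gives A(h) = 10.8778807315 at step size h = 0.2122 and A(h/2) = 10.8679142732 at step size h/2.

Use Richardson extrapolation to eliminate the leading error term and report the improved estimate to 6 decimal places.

10.867250

r = 4, so 2^r = 16.
2^4*A(h/2) = 173.8866283712; minus A(h) gives 163.0087476397.
Extrapolated: 163.0087476397 / 15 = 10.8672498426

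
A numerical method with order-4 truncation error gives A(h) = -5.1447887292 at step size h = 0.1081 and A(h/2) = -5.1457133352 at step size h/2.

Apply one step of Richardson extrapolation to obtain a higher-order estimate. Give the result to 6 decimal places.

Error is O(h^4); halving h shrinks it by 2^4 = 16.
Top: 16(-5.1457133352) − (-5.1447887292) = -77.1866246340
(16 × (-5.1457133352) − (-5.1447887292))/(16 − 1) = -5.1457749756
Correction |R − A(h/2)| = 6.164e-05; gap |A(h/2) − A(h)| = 9.246e-04.

-5.145775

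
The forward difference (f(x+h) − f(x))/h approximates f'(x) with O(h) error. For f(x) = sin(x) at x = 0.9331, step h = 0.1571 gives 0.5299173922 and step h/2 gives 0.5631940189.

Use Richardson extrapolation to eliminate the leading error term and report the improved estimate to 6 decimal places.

r = 1, so 2^r = 2.
2^1·A(h/2) = 1.1263880378; minus A(h) gives 0.5964706456.
Divide by 2^1 − 1 = 1.
So the Richardson estimate is 0.5964706456.
Shift from A(h/2): +0.0332766267.

0.596471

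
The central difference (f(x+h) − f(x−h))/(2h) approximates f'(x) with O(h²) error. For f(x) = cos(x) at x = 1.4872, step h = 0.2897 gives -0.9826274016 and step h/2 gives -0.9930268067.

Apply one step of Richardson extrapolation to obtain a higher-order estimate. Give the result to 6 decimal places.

Leading term ∝ h^2; use weight 4 = 2^2.
4·(-0.9930268067) − (-0.9826274016) = -2.9894798252
Extrapolated: (-2.9894798252) / 3 = -0.9964932751

-0.996493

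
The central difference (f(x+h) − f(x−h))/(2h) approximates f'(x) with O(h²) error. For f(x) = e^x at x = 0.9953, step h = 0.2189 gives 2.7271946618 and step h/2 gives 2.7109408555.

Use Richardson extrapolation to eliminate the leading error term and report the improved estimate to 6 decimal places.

With r = 2 the leading error scales as h^2, so the weight is 2^2 = 4.
Difference of the inputs: 2.7109408555 − 2.7271946618 = -0.0162538063
Divide by 2^2 − 1 = 3: (-0.0162538063)/3 = -0.0054179354
R = A(h/2) + (A(h/2) − A(h))/3 = 2.7109408555 − 0.0054179354 = 2.7055229201
Gap between inputs: 1.625e-02; correction applied: −0.0054179354.

2.705523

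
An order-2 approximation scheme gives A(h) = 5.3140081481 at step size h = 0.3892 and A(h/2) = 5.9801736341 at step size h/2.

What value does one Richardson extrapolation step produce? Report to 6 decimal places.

Order 2 gives 2^r = 4 and 2^r − 1 = 3.
Weighted: 23.9206945364 − 5.3140081481 = 18.6066863883
R = 18.6066863883/3 = 6.2022287961
Shift from A(h/2): +0.2220551620.

6.202229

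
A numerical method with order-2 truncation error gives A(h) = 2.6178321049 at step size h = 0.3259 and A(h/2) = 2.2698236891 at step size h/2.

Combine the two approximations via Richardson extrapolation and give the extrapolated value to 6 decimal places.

2.153821

Method order is 2; weight 2^2 = 4.
Weighted: 9.0792947564 − 2.6178321049 = 6.4614626515
(4*2.2698236891 − 2.6178321049)/(4 − 1) = 2.1538208838
Shift from A(h/2): −0.1160028053.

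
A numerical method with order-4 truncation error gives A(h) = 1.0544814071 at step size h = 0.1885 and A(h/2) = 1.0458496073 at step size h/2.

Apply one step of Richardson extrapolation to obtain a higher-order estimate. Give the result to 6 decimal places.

Leading term ∝ h^4; use weight 16 = 2^4.
Numerator 16·A(h/2) − A(h) = 16·1.0458496073 − 1.0544814071 = 15.6791123097
Denominator 16 − 1 = 15.
15.6791123097 ÷ 15 = 1.0452741540
Shift from A(h/2): −0.0005754533.

1.045274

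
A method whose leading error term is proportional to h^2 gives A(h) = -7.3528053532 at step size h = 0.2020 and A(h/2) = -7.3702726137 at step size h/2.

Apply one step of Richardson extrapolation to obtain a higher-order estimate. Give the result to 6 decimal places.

r = 2: numerator weight 4, denominator 3.
4×(-7.3702726137) = -29.4810904548; subtract (-7.3528053532) → -22.1282851016
(-22.1282851016) ÷ 3 = -7.3760950339
Shift from A(h/2): −0.0058224202.

-7.376095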